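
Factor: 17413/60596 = 2^( - 2 )*11^1 * 1583^1*15149^( - 1)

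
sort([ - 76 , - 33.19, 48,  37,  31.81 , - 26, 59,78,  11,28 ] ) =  [ - 76, - 33.19, - 26,11,28,31.81, 37, 48,59, 78 ]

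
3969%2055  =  1914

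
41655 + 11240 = 52895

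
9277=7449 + 1828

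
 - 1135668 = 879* ( - 1292 )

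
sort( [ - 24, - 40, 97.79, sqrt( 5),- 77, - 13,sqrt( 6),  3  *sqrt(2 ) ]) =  [ - 77,-40,  -  24, - 13,sqrt( 5),sqrt ( 6),3*sqrt( 2 ), 97.79] 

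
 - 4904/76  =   - 1226/19 = - 64.53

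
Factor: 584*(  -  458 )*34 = -9094048 = -2^5 * 17^1*73^1 * 229^1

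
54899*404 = 22179196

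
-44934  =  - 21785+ - 23149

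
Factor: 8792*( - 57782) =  - 2^4* 7^1*157^1*167^1*173^1 = - 508019344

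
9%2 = 1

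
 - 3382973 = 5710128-9093101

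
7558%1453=293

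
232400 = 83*2800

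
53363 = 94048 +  - 40685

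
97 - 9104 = - 9007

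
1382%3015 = 1382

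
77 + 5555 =5632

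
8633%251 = 99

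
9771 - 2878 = 6893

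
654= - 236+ 890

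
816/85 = 9 + 3/5 = 9.60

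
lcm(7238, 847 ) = 79618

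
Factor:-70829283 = -3^1 * 7^1*19^2 * 9343^1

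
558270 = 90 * 6203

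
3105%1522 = 61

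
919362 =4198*219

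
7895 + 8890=16785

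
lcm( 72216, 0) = 0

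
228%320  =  228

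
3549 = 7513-3964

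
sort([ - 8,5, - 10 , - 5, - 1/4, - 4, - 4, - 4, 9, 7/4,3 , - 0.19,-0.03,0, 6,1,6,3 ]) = [ - 10 ,  -  8, - 5 ,-4, - 4, - 4, - 1/4, - 0.19, - 0.03 , 0, 1,7/4, 3 , 3,  5,  6,6, 9 ] 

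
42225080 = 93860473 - 51635393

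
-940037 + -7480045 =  - 8420082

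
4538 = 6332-1794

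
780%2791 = 780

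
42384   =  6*7064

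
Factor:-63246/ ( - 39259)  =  2^1*3^1 * 11^( - 1 )*43^(-1 )*127^1=   762/473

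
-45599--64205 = 18606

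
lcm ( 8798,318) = 26394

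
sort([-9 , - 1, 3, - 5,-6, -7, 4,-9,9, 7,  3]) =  [ - 9,  -  9,-7, -6, - 5,- 1, 3,3, 4,7,9]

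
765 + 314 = 1079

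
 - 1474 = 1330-2804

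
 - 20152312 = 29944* ( - 673) 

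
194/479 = 194/479 = 0.41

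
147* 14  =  2058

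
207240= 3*69080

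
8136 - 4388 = 3748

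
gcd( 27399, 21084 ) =3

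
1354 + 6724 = 8078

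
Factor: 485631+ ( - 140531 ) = 345100  =  2^2*5^2*7^1*17^1 * 29^1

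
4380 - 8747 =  - 4367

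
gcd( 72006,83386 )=2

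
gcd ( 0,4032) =4032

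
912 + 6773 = 7685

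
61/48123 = 61/48123 = 0.00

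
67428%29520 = 8388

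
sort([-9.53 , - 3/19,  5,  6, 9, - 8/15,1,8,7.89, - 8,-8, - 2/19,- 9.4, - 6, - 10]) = [ - 10,-9.53,  -  9.4 , - 8, - 8, - 6, - 8/15, - 3/19, - 2/19, 1,5,6,7.89,8,9]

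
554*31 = 17174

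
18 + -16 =2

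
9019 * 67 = 604273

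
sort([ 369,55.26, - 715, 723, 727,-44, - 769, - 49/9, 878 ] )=[-769, - 715, - 44 ,-49/9,55.26, 369,723,727,  878 ]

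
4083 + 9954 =14037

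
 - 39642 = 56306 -95948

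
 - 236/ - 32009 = 236/32009 = 0.01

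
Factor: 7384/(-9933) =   -  2^3*3^( - 1)*7^( - 1)*11^( - 1) * 13^1 * 43^( - 1)*71^1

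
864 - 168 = 696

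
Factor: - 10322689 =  - 13^2 * 17^1*3593^1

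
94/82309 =94/82309 = 0.00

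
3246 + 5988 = 9234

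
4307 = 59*73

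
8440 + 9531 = 17971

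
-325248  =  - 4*81312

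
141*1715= 241815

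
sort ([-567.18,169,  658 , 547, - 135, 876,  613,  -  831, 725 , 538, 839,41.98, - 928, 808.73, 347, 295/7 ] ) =[-928, - 831, - 567.18, -135, 41.98, 295/7,169, 347,538,  547, 613,658,  725,808.73, 839, 876] 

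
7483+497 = 7980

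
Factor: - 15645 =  - 3^1 * 5^1*7^1*149^1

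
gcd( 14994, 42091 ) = 49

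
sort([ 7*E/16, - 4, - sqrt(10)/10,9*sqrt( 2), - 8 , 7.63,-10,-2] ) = [ - 10, - 8,  -  4, - 2, - sqrt( 10 ) /10, 7*E/16, 7.63,9*sqrt( 2)] 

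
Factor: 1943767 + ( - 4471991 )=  - 2528224 = -2^5*41^2 * 47^1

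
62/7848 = 31/3924 = 0.01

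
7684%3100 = 1484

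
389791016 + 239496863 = 629287879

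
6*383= 2298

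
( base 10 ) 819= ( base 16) 333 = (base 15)399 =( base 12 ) 583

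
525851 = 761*691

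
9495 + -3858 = 5637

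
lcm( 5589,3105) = 27945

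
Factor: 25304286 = 2^1 * 3^1 * 7^2*86069^1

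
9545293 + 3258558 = 12803851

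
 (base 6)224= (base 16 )58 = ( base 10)88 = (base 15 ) 5d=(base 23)3J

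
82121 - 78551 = 3570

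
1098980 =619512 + 479468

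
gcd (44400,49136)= 592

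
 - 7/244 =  - 7/244=- 0.03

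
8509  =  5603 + 2906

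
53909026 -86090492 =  - 32181466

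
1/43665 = 1/43665= 0.00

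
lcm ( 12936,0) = 0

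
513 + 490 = 1003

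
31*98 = 3038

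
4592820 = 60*76547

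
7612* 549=4178988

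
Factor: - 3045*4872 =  - 14835240 =- 2^3*3^2* 5^1*7^2*29^2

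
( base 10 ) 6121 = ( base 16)17E9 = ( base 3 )22101201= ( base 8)13751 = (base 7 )23563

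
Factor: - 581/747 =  - 7/9 = - 3^( - 2)*7^1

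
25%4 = 1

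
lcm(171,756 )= 14364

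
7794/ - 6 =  - 1299 + 0/1 = - 1299.00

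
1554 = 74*21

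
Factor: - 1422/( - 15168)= 3/32=   2^( - 5) * 3^1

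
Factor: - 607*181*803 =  - 88223201  =  - 11^1*73^1*181^1*607^1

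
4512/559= 8+40/559 = 8.07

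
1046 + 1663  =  2709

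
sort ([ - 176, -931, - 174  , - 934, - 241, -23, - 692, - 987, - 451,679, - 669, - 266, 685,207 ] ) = [ - 987, - 934,- 931, - 692, - 669, - 451, - 266,  -  241 , - 176,-174, - 23,207, 679 , 685] 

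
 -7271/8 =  - 909 +1/8=   - 908.88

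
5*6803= 34015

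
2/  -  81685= - 2/81685 = - 0.00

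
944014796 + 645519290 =1589534086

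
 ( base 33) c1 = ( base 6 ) 1501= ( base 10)397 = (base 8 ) 615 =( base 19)11h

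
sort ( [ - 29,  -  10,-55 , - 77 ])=[  -  77, - 55,  -  29, - 10]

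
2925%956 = 57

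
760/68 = 190/17 = 11.18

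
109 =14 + 95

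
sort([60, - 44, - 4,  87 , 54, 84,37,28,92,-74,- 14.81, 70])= [ - 74, - 44, - 14.81,- 4, 28, 37,54, 60,70, 84,  87 , 92] 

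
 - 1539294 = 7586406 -9125700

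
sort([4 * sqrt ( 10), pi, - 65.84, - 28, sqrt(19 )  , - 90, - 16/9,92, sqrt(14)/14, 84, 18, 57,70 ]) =[ - 90 , - 65.84, - 28, - 16/9, sqrt(14 )/14, pi,sqrt(19), 4*sqrt( 10 ), 18, 57,70,84, 92]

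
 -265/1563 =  - 1+1298/1563 = - 0.17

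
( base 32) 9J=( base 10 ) 307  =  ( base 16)133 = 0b100110011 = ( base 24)cj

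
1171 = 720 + 451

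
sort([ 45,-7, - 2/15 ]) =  [-7, - 2/15,  45 ] 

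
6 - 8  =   - 2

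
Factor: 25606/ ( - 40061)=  - 2^1*31^1*97^( - 1 ) = - 62/97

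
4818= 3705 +1113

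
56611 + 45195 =101806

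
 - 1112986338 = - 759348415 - 353637923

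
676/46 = 338/23 = 14.70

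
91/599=91/599 =0.15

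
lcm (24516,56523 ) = 2034828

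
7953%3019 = 1915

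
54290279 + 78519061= 132809340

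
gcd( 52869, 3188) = 1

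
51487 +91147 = 142634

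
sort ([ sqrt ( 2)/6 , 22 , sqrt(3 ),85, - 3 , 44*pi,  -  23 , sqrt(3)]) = [ - 23, - 3, sqrt (2)/6, sqrt(3),  sqrt(3), 22,85,  44*pi ]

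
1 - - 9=10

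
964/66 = 14 + 20/33 =14.61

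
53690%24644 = 4402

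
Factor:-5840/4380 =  - 2^2*3^( - 1) = -4/3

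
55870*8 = 446960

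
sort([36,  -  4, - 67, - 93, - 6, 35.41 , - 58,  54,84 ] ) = [ - 93,-67, - 58, - 6, - 4, 35.41, 36 , 54, 84 ]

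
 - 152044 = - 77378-74666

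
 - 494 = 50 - 544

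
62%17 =11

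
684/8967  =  228/2989=0.08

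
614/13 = 614/13 = 47.23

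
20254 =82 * 247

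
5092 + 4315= 9407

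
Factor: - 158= - 2^1*79^1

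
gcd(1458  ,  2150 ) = 2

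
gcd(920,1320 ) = 40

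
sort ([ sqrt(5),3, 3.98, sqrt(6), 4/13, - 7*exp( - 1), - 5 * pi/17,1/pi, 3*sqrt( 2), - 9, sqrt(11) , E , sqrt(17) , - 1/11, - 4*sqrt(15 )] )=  [ - 4*sqrt(15 ) ,-9,  -  7*exp(  -  1), -5 *pi/17, - 1/11 , 4/13,1/pi, sqrt (5),sqrt ( 6), E , 3 , sqrt(11), 3.98, sqrt(17), 3 * sqrt(2 )]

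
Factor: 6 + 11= 17^1 =17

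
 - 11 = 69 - 80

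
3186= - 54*( - 59 )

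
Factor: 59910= 2^1*3^1*5^1*1997^1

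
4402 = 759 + 3643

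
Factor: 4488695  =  5^1*881^1*1019^1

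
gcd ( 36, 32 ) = 4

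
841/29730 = 841/29730 =0.03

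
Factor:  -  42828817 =  -  43^1*996019^1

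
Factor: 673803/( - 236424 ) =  - 224601/78808 = - 2^( - 3)*3^1*13^2*443^1*9851^( - 1)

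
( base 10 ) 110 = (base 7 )215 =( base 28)3Q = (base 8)156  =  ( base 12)92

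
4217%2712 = 1505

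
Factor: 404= 2^2*101^1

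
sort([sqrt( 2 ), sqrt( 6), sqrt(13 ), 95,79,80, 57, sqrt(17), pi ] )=[sqrt( 2), sqrt(6) , pi,sqrt( 13 ),sqrt( 17),  57, 79, 80,95 ]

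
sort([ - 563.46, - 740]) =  [ - 740, - 563.46]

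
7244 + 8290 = 15534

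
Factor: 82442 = 2^1*41221^1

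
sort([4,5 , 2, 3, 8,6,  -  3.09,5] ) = [ - 3.09,2,  3,  4,5,5,6,8 ]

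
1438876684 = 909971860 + 528904824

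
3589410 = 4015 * 894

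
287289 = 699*411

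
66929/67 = 66929/67 = 998.94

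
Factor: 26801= 26801^1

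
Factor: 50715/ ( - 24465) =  - 3^1*7^1*23^1*233^( -1 ) = -483/233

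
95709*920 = 88052280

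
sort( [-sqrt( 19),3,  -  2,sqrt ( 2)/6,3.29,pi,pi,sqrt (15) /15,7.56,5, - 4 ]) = [-sqrt( 19),-4, - 2,sqrt( 2)/6,sqrt( 15)/15,3 , pi,pi, 3.29,  5, 7.56]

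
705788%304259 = 97270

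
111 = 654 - 543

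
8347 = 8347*1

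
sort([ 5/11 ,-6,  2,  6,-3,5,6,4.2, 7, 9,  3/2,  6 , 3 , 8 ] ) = [-6, - 3 , 5/11 , 3/2, 2,  3,4.2, 5, 6,6, 6,  7, 8,  9 ]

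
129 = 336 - 207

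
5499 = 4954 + 545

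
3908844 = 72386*54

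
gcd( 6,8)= 2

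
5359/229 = 5359/229 = 23.40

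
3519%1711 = 97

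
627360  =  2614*240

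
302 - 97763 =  - 97461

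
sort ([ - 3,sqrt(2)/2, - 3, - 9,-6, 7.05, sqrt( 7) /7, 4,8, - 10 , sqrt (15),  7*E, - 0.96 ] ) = [ - 10, - 9,-6, - 3,-3, - 0.96, sqrt (7)/7, sqrt( 2) /2, sqrt( 15 ), 4, 7.05,8,7*E]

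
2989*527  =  1575203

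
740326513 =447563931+292762582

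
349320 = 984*355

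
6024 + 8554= 14578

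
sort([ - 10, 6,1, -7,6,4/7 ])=[ - 10, - 7, 4/7, 1, 6,6]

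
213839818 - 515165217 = - 301325399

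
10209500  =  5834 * 1750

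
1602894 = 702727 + 900167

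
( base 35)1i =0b110101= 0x35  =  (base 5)203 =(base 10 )53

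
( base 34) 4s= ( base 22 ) 7A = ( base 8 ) 244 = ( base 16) a4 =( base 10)164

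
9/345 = 3/115= 0.03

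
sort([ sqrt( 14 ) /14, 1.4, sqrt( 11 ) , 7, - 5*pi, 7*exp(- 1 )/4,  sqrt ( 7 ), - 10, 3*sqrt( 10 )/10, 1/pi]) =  [ - 5*pi , - 10, sqrt (14 )/14,  1/pi,  7*exp ( - 1)/4, 3*sqrt( 10 )/10,1.4 , sqrt( 7 ), sqrt(11 ), 7] 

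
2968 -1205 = 1763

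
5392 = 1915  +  3477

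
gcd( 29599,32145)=1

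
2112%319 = 198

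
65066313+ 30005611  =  95071924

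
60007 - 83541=-23534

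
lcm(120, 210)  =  840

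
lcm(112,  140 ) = 560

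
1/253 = 1/253 = 0.00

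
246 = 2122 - 1876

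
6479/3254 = 1 + 3225/3254  =  1.99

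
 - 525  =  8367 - 8892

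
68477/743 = 92  +  121/743 = 92.16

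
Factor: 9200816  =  2^4*619^1 * 929^1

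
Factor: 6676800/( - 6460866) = -1112800/1076811 = - 2^5*  3^ (  -  1)*5^2*13^1*37^( - 1 )*89^(  -  1 )*107^1*109^( - 1) 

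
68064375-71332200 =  - 3267825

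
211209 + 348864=560073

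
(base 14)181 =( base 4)10311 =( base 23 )da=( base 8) 465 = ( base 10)309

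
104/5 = 20 + 4/5 =20.80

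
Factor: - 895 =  - 5^1*179^1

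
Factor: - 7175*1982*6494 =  - 2^2*5^2 * 7^1 * 17^1*41^1*191^1*991^1= -  92350199900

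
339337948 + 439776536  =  779114484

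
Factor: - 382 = -2^1*191^1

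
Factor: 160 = 2^5*5^1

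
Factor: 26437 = 26437^1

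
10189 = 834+9355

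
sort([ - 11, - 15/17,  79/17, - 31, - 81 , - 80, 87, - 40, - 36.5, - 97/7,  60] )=[ - 81 , - 80 ,-40, - 36.5, - 31, - 97/7, - 11,-15/17, 79/17,60, 87]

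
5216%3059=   2157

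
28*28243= 790804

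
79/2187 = 79/2187 = 0.04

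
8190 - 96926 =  - 88736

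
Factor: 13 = 13^1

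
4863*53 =257739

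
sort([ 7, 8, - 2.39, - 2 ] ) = [ - 2.39, - 2,7, 8] 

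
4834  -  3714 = 1120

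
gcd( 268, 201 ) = 67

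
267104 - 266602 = 502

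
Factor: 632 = 2^3*79^1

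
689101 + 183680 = 872781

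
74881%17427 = 5173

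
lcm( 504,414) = 11592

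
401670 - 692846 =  - 291176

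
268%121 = 26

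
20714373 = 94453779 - 73739406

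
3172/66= 48+2/33 = 48.06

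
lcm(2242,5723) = 217474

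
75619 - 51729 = 23890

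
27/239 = 27/239 =0.11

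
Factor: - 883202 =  - 2^1 * 131^1*3371^1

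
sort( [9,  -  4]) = [ - 4,9] 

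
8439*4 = 33756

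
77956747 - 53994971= 23961776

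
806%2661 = 806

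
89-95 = - 6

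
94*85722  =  8057868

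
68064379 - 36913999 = 31150380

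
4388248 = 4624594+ - 236346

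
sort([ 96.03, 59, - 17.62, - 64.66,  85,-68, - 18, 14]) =[ - 68 , - 64.66,-18, - 17.62,14,59, 85,96.03 ] 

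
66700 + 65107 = 131807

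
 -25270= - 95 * 266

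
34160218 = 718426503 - 684266285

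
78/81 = 26/27 = 0.96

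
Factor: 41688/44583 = 72/77  =  2^3 * 3^2*7^ ( - 1) * 11^ (-1)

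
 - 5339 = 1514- 6853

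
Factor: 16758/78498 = 19/89 = 19^1*89^(-1 ) 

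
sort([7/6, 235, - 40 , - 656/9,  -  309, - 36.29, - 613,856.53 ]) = [-613, - 309, - 656/9, - 40,-36.29, 7/6,235,856.53 ] 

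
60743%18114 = 6401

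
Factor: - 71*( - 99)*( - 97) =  - 681813 = - 3^2 * 11^1*71^1 *97^1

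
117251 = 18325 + 98926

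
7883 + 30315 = 38198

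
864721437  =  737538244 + 127183193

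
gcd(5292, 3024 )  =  756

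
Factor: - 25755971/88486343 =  - 11^( - 1 )*17^( -1)*163^(-1)*619^1*2903^( - 1)*41609^1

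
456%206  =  44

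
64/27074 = 32/13537= 0.00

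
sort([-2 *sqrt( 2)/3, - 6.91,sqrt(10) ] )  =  [  -  6.91, - 2*sqrt(2 )/3,sqrt( 10 ) ]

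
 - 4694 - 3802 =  - 8496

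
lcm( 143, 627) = 8151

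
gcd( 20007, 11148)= 3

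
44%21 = 2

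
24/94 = 12/47  =  0.26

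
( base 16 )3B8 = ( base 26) 1AG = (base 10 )952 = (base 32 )to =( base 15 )437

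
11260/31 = 11260/31 = 363.23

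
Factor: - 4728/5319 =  - 2^3*3^( - 2) = - 8/9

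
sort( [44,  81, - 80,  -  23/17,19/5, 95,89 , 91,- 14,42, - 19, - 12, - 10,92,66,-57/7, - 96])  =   [  -  96, - 80, - 19,-14,  -  12, - 10,  -  57/7,  -  23/17, 19/5,42, 44,66,81,89,  91, 92,95] 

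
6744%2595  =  1554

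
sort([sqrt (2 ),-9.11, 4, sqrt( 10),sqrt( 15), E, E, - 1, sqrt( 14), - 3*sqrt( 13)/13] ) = [ - 9.11,  -  1, - 3*sqrt( 13 )/13,  sqrt(2 ), E,  E, sqrt( 10), sqrt( 14 ), sqrt( 15),  4 ]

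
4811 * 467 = 2246737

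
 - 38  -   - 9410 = 9372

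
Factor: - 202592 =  -2^5*13^1*487^1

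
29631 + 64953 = 94584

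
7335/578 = 7335/578 =12.69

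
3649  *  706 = 2576194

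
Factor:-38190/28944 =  - 95/72 = -2^( -3 )*3^( - 2 )*5^1 * 19^1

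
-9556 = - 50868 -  - 41312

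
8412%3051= 2310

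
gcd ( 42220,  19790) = 10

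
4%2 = 0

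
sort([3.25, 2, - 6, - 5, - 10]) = [ - 10,  -  6,  -  5,  2,3.25]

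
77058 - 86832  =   - 9774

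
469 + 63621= 64090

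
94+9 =103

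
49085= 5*9817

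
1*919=919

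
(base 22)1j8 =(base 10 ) 910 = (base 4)32032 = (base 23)1GD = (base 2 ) 1110001110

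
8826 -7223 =1603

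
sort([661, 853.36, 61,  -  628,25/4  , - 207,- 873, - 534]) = [  -  873,  -  628, - 534, - 207, 25/4,61 , 661, 853.36] 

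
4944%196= 44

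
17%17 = 0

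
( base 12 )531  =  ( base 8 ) 1365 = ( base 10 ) 757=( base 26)133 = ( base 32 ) NL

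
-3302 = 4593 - 7895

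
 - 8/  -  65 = 8/65 = 0.12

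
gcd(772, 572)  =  4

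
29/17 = 1  +  12/17 = 1.71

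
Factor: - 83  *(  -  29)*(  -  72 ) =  - 2^3*3^2*29^1 * 83^1= - 173304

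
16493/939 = 16493/939  =  17.56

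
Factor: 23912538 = 2^1*3^1*13^1*281^1*1091^1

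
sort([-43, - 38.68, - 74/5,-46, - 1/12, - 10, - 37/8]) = [ - 46, - 43, - 38.68,-74/5, - 10, - 37/8, - 1/12]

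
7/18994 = 7/18994 = 0.00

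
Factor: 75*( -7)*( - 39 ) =20475 = 3^2*5^2 * 7^1 * 13^1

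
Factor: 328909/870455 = 5^(  -  1)*7^1*19^1*2473^1* 174091^ ( - 1 ) 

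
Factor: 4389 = 3^1*7^1*11^1*19^1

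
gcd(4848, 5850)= 6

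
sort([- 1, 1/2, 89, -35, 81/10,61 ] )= [ - 35, - 1,1/2,81/10,61,89]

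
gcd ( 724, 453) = 1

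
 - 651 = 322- 973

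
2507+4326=6833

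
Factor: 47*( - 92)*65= - 2^2*5^1*13^1*23^1*47^1= - 281060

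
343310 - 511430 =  - 168120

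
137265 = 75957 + 61308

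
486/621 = 18/23 = 0.78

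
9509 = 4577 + 4932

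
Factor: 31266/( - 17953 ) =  - 2^1*3^4 * 13^( - 1)*193^1*1381^( - 1) 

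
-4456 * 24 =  - 106944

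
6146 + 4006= 10152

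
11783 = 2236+9547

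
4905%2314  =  277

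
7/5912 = 7/5912 = 0.00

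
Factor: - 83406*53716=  - 4480236696  =  -2^3*3^1 *13^1 * 1033^1*13901^1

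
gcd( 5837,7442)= 1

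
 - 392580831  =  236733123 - 629313954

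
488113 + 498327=986440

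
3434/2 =1717 = 1717.00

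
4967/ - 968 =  - 6 + 841/968 = - 5.13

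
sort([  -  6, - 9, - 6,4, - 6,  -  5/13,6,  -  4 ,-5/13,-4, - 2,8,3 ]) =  [ -9, - 6, - 6 , - 6 ,  -  4,  -  4,-2, - 5/13, - 5/13,3,4, 6,  8 ] 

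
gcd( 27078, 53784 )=6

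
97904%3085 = 2269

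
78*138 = 10764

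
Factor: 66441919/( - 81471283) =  - 43^(  -  1 )*193^(-1 ) * 9817^( - 1 )*66441919^1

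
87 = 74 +13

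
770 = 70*11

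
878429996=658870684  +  219559312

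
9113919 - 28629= 9085290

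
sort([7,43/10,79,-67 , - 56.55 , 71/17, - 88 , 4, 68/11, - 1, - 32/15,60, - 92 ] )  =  [- 92, -88,-67, - 56.55, - 32/15, - 1, 4 , 71/17 , 43/10, 68/11, 7, 60 , 79 ] 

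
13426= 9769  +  3657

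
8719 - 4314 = 4405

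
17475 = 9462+8013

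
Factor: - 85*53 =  -5^1*17^1*53^1= - 4505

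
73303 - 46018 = 27285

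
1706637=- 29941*( - 57) 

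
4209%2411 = 1798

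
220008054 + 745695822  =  965703876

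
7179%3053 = 1073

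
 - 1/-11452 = 1/11452=0.00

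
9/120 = 3/40 = 0.07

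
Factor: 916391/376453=11^(-1)*31^1*41^1*103^1*4889^( - 1 ) = 130913/53779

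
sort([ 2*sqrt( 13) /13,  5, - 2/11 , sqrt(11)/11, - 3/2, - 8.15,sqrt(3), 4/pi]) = [ - 8.15, - 3/2, - 2/11, sqrt(11)/11, 2*sqrt (13 )/13, 4/pi, sqrt (3),5]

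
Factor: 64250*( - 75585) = -2^1*3^1 *5^4*257^1*5039^1 = - 4856336250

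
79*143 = 11297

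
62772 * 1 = 62772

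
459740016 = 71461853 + 388278163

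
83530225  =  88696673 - 5166448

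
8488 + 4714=13202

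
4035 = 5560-1525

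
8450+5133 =13583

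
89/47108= 89/47108= 0.00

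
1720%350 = 320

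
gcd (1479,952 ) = 17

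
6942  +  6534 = 13476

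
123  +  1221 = 1344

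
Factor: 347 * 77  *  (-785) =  - 5^1*7^1 * 11^1*157^1 *347^1  =  - 20974415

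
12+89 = 101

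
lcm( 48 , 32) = 96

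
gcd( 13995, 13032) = 9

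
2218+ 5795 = 8013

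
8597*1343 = 11545771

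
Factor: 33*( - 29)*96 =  - 91872 = - 2^5*3^2*11^1  *29^1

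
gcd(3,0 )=3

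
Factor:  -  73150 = -2^1*5^2*7^1 * 11^1* 19^1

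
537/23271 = 179/7757 = 0.02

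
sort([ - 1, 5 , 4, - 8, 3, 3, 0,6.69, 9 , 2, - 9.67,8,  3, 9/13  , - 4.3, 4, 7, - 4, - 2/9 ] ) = [- 9.67,-8, - 4.3, - 4,-1, - 2/9,0, 9/13, 2, 3, 3, 3,4, 4, 5, 6.69,7,8, 9 ] 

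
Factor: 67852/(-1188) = -3^( - 3)*11^( - 1)*16963^1 = -  16963/297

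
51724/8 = 6465 + 1/2  =  6465.50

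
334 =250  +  84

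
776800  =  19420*40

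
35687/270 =132 + 47/270  =  132.17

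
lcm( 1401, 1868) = 5604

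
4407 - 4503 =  - 96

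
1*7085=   7085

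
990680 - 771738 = 218942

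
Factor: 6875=5^4*11^1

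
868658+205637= 1074295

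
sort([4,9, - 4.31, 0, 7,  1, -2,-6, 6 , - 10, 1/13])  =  [ - 10, - 6, - 4.31, -2, 0 , 1/13, 1,4, 6, 7,9]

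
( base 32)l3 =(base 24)143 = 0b1010100011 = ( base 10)675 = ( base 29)n8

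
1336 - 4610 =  - 3274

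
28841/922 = 31 + 259/922 = 31.28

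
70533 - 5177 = 65356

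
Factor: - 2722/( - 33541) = 2^1 * 17^(-1)*1361^1*1973^ (-1)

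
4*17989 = 71956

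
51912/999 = 51 + 107/111=51.96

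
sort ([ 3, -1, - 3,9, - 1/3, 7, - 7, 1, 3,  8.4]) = [-7, - 3,-1, - 1/3,1, 3 , 3, 7,  8.4, 9]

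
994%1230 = 994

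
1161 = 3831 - 2670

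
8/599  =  8/599 = 0.01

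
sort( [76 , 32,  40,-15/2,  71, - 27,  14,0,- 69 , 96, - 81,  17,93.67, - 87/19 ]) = [ - 81, - 69 ,  -  27, - 15/2,  -  87/19,0, 14, 17, 32, 40,71,76, 93.67,96]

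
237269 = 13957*17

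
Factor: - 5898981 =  - 3^1*11^1*178757^1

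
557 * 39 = 21723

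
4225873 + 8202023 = 12427896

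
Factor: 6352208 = 2^4*397013^1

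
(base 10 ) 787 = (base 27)124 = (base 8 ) 1423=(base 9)1064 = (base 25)16c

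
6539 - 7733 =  - 1194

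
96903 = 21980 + 74923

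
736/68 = 184/17 = 10.82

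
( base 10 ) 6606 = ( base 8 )14716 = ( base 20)GA6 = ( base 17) 15ea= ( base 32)6ee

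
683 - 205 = 478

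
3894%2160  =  1734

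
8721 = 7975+746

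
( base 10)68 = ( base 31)26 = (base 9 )75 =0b1000100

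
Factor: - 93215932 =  - 2^2*131^1*177893^1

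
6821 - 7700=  - 879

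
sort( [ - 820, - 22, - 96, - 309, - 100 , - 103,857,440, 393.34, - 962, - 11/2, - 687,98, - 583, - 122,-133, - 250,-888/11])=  [ - 962, - 820, - 687, - 583, - 309 , - 250, - 133, - 122, - 103,- 100, - 96, - 888/11, - 22, - 11/2, 98,393.34, 440, 857 ]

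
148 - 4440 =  - 4292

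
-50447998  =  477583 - 50925581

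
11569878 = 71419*162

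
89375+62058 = 151433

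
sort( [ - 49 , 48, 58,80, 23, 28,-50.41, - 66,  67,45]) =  [ - 66, - 50.41,-49, 23, 28, 45, 48 , 58 , 67 , 80 ]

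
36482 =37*986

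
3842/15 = 256+2/15 = 256.13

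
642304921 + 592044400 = 1234349321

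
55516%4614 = 148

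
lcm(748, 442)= 9724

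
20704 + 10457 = 31161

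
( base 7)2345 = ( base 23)1EF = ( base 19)27b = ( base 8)1542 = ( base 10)866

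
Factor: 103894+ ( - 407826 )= - 303932 = -2^2*75983^1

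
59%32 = 27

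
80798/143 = 565 + 3/143= 565.02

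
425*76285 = 32421125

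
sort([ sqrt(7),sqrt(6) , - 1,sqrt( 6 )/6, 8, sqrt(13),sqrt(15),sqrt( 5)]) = [ - 1,  sqrt( 6)/6, sqrt(5), sqrt( 6 ),sqrt(7),sqrt ( 13),sqrt( 15),8] 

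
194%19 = 4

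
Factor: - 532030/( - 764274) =3^(-1)*5^1*7^( - 1)*31^( - 1)*83^1*587^( - 1 )*641^1 =266015/382137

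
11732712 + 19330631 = 31063343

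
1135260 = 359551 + 775709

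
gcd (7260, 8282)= 2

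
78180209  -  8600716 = 69579493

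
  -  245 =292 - 537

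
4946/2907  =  1 + 2039/2907  =  1.70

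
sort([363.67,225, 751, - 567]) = [ - 567, 225,363.67, 751 ] 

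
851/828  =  1 + 1/36 =1.03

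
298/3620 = 149/1810  =  0.08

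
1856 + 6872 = 8728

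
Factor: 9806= 2^1*4903^1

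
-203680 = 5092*(  -  40)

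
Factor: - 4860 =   -  2^2 * 3^5*5^1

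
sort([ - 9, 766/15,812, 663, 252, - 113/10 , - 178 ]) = [ - 178, - 113/10, - 9,766/15,252, 663, 812 ]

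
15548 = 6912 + 8636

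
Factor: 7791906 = 2^1*3^1* 1298651^1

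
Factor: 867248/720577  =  2^4 * 11^( - 1) * 13^( - 1)* 67^1*809^1 * 5039^( - 1)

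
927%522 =405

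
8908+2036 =10944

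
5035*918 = 4622130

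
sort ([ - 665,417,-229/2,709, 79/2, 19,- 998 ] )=[ - 998 , - 665,  -  229/2,19, 79/2,417  ,  709]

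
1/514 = 1/514 = 0.00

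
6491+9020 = 15511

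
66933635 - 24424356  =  42509279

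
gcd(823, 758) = 1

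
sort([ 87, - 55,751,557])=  [ - 55,87 , 557,751 ] 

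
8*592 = 4736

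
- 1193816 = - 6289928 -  - 5096112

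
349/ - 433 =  - 1 + 84/433 =- 0.81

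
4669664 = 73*63968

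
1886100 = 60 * 31435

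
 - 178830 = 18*( - 9935)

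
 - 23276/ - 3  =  23276/3=   7758.67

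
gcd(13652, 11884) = 4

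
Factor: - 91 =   -  7^1 * 13^1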